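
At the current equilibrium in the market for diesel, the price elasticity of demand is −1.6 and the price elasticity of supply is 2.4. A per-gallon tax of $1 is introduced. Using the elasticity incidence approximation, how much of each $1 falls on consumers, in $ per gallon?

Incidence ratio: consumers' share ≈ εs / (εs + |εd|) = 2.4 / (2.4 + 1.6) = 0.6.
So consumers bear ≈ 0.6 × $1 = $0.6; suppliers bear $0.4.

Consumers bear ≈ $0.6 per gallon.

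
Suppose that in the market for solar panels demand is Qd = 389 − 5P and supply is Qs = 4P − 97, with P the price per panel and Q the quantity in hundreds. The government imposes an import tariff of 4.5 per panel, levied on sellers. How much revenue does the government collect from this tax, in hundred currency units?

Tax revenue = 490.5 hundred.

Without the tax, 389 − 5P = 4P − 97 gives 9P = 486, so P* = 54 and Q* = 119.
With the tax collected from sellers, supply shifts: Qs = 4(P − 4.5) − 97.
Solving gives Q = 109 with buyers paying 56 and sellers receiving 51.5 (the 4.5 wedge).
Revenue = t · Q = 4.5 · 109 = 490.5.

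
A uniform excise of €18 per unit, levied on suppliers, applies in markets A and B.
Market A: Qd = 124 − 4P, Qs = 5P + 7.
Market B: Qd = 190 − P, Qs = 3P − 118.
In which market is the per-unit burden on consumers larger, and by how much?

Market A: pre-tax P* = €13, Q* = 72; post-tax Q = 32; per-unit burden on consumers = €10.
Market B: pre-tax P* = €77, Q* = 113; post-tax Q = 99.5; per-unit burden on consumers = €13.5.
Difference: €10 vs €13.5 → market B is larger by €3.5.

Market B, by €3.5.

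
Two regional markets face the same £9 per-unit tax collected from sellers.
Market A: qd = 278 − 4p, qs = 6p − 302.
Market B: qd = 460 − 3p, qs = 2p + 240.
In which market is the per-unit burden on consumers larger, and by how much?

Market A, by £1.8.

Market A: pre-tax p* = £58, q* = 46; post-tax q = 24.4; per-unit burden on consumers = £5.4.
Market B: pre-tax p* = £44, q* = 328; post-tax q = 317.2; per-unit burden on consumers = £3.6.
Difference: £5.4 vs £3.6 → market A is larger by £1.8.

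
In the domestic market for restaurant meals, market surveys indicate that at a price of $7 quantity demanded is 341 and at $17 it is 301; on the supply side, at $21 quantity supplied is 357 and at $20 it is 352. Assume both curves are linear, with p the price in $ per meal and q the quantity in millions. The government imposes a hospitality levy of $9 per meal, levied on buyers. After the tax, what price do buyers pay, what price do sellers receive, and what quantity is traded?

Demand slope: (301 − 341)/(17 − 7) = -4, so qd = 369 − 4p.
Supply slope: (352 − 357)/(20 − 21) = 5, so qs = 5p + 252.
Before the tax: set 369 − 4p = 5p + 252 → p* = $13, q* = 317.
With the tax collected from buyers, demand (in seller-price terms) shifts: qd = 369 − 4(p + 9).
New equilibrium: buyers pay $18, sellers receive $9, q = 297. (Wedge: pb − ps = 9.)
The less price-elastic side of the market bears the larger share of a per-unit tax.

Buyers pay $18; sellers receive $9; quantity = 297.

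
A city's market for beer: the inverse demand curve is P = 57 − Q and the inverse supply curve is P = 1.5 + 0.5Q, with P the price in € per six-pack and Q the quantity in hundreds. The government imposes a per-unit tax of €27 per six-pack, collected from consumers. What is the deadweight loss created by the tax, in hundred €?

Deadweight loss = €243 hundred.

Rewrite in direct form: Qd = 57 − P and Qs = 2P − 3.
Before the tax: set 57 − P = 2P − 3 → P* = €20, Q* = 37.
With the tax collected from consumers, demand (in seller-price terms) shifts: Qd = 57 − (P + 27).
New equilibrium: consumers pay €38, suppliers receive €11, Q = 19. (Wedge: Pb − Ps = 27.)
Quantity falls by |ΔQ| = |37 − 19| = 18.
DWL = ½ · t · |ΔQ| = ½ · 27 · 18 = €243.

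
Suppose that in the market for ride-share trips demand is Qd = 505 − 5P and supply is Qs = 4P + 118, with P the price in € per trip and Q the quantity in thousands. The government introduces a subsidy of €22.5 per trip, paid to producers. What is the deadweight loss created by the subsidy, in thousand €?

Deadweight loss = €562.5 thousand.

Without the subsidy, 505 − 5P = 4P + 118 gives 9P = 387, so P* = €43 and Q* = 290.
With a per-unit subsidy paid to producers, each receives P + 22.5 per unit sold, so supply becomes Qs = 4(P + 22.5) + 118.
Solving gives Q = 340 with consumers paying €33 and producers receiving €55.5 (the €22.5 wedge).
Quantity rises by |ΔQ| = |290 − 340| = 50.
DWL = ½ · t · |ΔQ| = ½ · 22.5 · 50 = €562.5.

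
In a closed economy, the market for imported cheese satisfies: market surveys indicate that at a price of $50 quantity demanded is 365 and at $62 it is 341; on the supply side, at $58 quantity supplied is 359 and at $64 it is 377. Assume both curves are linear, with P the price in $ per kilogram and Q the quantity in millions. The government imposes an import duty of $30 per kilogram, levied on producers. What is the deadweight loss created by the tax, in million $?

Deadweight loss = $540 million.

Demand slope: (341 − 365)/(62 − 50) = -2, so Qd = 465 − 2P.
Supply slope: (377 − 359)/(64 − 58) = 3, so Qs = 3P + 185.
Before the tax: set 465 − 2P = 3P + 185 → P* = $56, Q* = 353.
With the tax collected from producers, supply shifts: Qs = 3(P − 30) + 185.
New equilibrium: buyers pay $74, producers receive $44, Q = 317. (Wedge: Pb − Ps = 30.)
Quantity falls by |ΔQ| = |353 − 317| = 36.
DWL = ½ · t · |ΔQ| = ½ · 30 · 36 = $540.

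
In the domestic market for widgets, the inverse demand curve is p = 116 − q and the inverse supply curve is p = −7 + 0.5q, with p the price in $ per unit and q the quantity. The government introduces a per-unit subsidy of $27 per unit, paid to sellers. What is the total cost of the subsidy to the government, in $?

Rewrite in direct form: qd = 116 − p and qs = 2p + 14.
Without the subsidy, 116 − p = 2p + 14 gives 3p = 102, so p* = $34 and q* = 82.
With a per-unit subsidy paid to sellers, each receives p + 27 per unit sold, so supply becomes qs = 2(p + 27) + 14.
Solving gives q = 100 with consumers paying $16 and sellers receiving $43 (the $27 wedge).
Outlay = t · Q = 27 · 100 = $2700.

Government outlay = $2700.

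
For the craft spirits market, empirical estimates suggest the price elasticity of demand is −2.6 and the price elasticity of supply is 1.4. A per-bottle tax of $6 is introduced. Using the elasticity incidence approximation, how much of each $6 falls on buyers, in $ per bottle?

Incidence ratio: buyers' share ≈ εs / (εs + |εd|) = 1.4 / (1.4 + 2.6) = 0.35.
So buyers bear ≈ 0.35 × $6 = $2.1; sellers bear $3.9.

Buyers bear ≈ $2.1 per bottle.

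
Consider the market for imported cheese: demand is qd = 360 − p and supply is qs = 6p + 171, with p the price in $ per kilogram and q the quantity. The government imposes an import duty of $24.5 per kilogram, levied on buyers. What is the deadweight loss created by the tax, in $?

Deadweight loss = $257.25.

Before the tax: set 360 − p = 6p + 171 → p* = $27, q* = 333.
With the tax collected from buyers, demand (in seller-price terms) shifts: qd = 360 − (p + 24.5).
New equilibrium: buyers pay $48, sellers receive $23.5, q = 312. (Wedge: pb − ps = 24.5.)
Quantity falls by |ΔQ| = |333 − 312| = 21.
DWL = ½ · t · |ΔQ| = ½ · 24.5 · 21 = $257.25.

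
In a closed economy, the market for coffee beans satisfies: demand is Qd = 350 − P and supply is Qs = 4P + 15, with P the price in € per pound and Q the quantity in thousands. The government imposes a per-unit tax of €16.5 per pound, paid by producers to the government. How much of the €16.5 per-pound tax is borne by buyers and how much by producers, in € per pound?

Buyers bear €13.2 per pound; producers bear €3.3 per pound.

Before the tax: set 350 − P = 4P + 15 → P* = €67, Q* = 283.
With the tax collected from producers, supply shifts: Qs = 4(P − 16.5) + 15.
New equilibrium: buyers pay €80.2, producers receive €63.7, Q = 269.8. (Wedge: Pb − Ps = 16.5.)
Burden on buyers: €13.2; on producers: €3.3. (They sum to €16.5.)
The less price-elastic side of the market bears the larger share of a per-unit tax.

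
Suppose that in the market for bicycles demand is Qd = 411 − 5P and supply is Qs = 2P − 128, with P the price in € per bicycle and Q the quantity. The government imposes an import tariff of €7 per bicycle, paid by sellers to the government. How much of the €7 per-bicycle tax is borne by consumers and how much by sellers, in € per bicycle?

Consumers bear €2 per bicycle; sellers bear €5 per bicycle.

Without the tax, 411 − 5P = 2P − 128 gives 7P = 539, so P* = €77 and Q* = 26.
With the tax collected from sellers, supply shifts: Qs = 2(P − 7) − 128.
Solving gives Q = 16 with consumers paying €79 and sellers receiving €72 (the €7 wedge).
Burden on consumers: €2; on sellers: €5. (They sum to €7.)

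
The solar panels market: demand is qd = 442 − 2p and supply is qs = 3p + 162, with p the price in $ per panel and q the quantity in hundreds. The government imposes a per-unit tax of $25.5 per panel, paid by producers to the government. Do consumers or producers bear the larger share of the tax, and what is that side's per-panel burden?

Consumers bear the larger share: $15.3 per panel.

Without the tax, 442 − 2p = 3p + 162 gives 5p = 280, so p* = $56 and q* = 330.
With the tax collected from producers, supply shifts: qs = 3(p − 25.5) + 162.
New equilibrium: consumers pay $71.3, producers receive $45.8, q = 299.4. (Wedge: pb − ps = 25.5.)
Per-panel burden: consumers $15.3, producers $10.2.
Consumers take the larger share because demand is less price-elastic here (demand slope 2 vs supply slope 3).
The less price-elastic side of the market bears the larger share of a per-unit tax.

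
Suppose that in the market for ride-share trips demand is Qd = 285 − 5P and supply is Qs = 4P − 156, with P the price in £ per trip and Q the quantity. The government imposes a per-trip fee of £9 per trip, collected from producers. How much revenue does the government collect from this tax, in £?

Tax revenue = £180.

Without the tax, 285 − 5P = 4P − 156 gives 9P = 441, so P* = £49 and Q* = 40.
With the tax collected from producers, supply shifts: Qs = 4(P − 9) − 156.
Solving gives Q = 20 with consumers paying £53 and producers receiving £44 (the £9 wedge).
Revenue = t · Q = 9 · 20 = £180.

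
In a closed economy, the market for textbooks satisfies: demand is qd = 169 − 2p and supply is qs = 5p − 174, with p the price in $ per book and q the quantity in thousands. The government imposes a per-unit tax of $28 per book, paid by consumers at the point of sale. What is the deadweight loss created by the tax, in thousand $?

Without the tax, 169 − 2p = 5p − 174 gives 7p = 343, so p* = $49 and q* = 71.
With the tax collected from consumers, demand (in seller-price terms) shifts: qd = 169 − 2(p + 28).
Solving gives q = 31 with consumers paying $69 and suppliers receiving $41 (the $28 wedge).
Quantity falls by |ΔQ| = |71 − 31| = 40.
DWL = ½ · t · |ΔQ| = ½ · 28 · 40 = $560.

Deadweight loss = $560 thousand.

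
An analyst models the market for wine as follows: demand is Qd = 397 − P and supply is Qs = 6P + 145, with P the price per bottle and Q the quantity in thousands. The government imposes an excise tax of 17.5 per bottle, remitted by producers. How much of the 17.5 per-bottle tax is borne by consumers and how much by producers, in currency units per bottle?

Consumers bear 15 per bottle; producers bear 2.5 per bottle.

Without the tax, 397 − P = 6P + 145 gives 7P = 252, so P* = 36 and Q* = 361.
With the tax collected from producers, supply shifts: Qs = 6(P − 17.5) + 145.
Solving gives Q = 346 with consumers paying 51 and producers receiving 33.5 (the 17.5 wedge).
Burden on consumers: 15; on producers: 2.5. (They sum to 17.5.)
The less price-elastic side of the market bears the larger share of a per-unit tax.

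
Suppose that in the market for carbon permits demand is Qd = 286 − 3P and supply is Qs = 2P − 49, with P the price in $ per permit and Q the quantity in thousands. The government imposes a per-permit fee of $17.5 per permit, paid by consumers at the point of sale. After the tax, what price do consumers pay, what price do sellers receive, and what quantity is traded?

Consumers pay $74; sellers receive $56.5; quantity = 64.

Without the tax, 286 − 3P = 2P − 49 gives 5P = 335, so P* = $67 and Q* = 85.
With the tax collected from consumers, demand (in seller-price terms) shifts: Qd = 286 − 3(P + 17.5).
New equilibrium: consumers pay $74, sellers receive $56.5, Q = 64. (Wedge: Pb − Ps = 17.5.)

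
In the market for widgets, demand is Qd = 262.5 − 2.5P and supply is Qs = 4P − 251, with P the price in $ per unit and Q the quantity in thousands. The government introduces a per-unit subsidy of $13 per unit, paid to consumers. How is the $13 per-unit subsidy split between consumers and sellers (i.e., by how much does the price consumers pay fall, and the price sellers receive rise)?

Consumers gain $8 per unit; sellers gain $5 per unit.

Before the subsidy: set 262.5 − 2.5P = 4P − 251 → P* = $79, Q* = 65.
With a per-unit subsidy paid to consumers, each effectively pays P − 13, so demand becomes Qd = 262.5 − 2.5(P − 13).
New equilibrium: consumers pay $71, sellers receive $84, Q = 85. (Wedge: Pb − Ps = −13.)
Gain to consumers: $8; to sellers: $5. (They sum to $13.)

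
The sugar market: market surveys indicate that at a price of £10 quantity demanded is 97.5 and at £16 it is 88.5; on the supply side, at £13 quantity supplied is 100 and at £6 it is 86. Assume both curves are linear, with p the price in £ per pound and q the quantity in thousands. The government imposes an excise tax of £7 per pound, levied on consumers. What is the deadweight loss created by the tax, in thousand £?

Deadweight loss = £21 thousand.

Demand slope: (88.5 − 97.5)/(16 − 10) = -1.5, so qd = 112.5 − 1.5p.
Supply slope: (86 − 100)/(6 − 13) = 2, so qs = 2p + 74.
Without the tax, 112.5 − 1.5p = 2p + 74 gives 3.5p = 38.5, so p* = £11 and q* = 96.
With the tax collected from consumers, demand (in seller-price terms) shifts: qd = 112.5 − 1.5(p + 7).
Solving gives q = 90 with consumers paying £15 and sellers receiving £8 (the £7 wedge).
Quantity falls by |ΔQ| = |96 − 90| = 6.
DWL = ½ · t · |ΔQ| = ½ · 7 · 6 = £21.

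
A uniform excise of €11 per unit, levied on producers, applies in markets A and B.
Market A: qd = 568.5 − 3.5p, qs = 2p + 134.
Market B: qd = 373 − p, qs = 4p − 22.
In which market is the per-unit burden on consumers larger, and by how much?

Market B, by €4.8.

Market A: pre-tax p* = €79, q* = 292; post-tax q = 278; per-unit burden on consumers = €4.
Market B: pre-tax p* = €79, q* = 294; post-tax q = 285.2; per-unit burden on consumers = €8.8.
Difference: €4 vs €8.8 → market B is larger by €4.8.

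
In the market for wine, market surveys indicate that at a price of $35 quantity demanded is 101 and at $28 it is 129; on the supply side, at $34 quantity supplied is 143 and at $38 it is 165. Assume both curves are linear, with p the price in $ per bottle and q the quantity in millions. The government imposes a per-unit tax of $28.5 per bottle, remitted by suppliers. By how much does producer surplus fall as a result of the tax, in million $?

Demand slope: (129 − 101)/(28 − 35) = -4, so qd = 241 − 4p.
Supply slope: (165 − 143)/(38 − 34) = 5.5, so qs = 5.5p − 44.
Without the tax, 241 − 4p = 5.5p − 44 gives 9.5p = 285, so p* = $30 and q* = 121.
With the tax collected from suppliers, supply shifts: qs = 5.5(p − 28.5) − 44.
New equilibrium: consumers pay $46.5, suppliers receive $18, q = 55. (Wedge: pb − ps = 28.5.)
ΔPS is the trapezoid between Q = 55 and Q = 121 of height $12: ½ · (121 + 55) · 12 = $1056.

Producer surplus falls by $1056 million.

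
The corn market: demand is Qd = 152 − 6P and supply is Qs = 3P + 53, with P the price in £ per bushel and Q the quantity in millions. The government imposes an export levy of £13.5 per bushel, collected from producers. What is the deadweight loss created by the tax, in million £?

Deadweight loss = £182.25 million.

Without the tax, 152 − 6P = 3P + 53 gives 9P = 99, so P* = £11 and Q* = 86.
With the tax collected from producers, supply shifts: Qs = 3(P − 13.5) + 53.
Solving gives Q = 59 with buyers paying £15.5 and producers receiving £2 (the £13.5 wedge).
Quantity falls by |ΔQ| = |86 − 59| = 27.
DWL = ½ · t · |ΔQ| = ½ · 13.5 · 27 = £182.25.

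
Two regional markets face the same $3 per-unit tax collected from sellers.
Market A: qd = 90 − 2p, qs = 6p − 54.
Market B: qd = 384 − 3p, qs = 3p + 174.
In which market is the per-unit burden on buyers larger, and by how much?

Market A: pre-tax p* = $18, q* = 54; post-tax q = 49.5; per-unit burden on buyers = $2.25.
Market B: pre-tax p* = $35, q* = 279; post-tax q = 274.5; per-unit burden on buyers = $1.5.
Difference: $2.25 vs $1.5 → market A is larger by $0.75.

Market A, by $0.75.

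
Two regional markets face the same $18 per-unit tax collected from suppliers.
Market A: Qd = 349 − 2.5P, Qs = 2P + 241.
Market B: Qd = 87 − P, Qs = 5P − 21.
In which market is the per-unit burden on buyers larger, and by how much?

Market A: pre-tax P* = $24, Q* = 289; post-tax Q = 269; per-unit burden on buyers = $8.
Market B: pre-tax P* = $18, Q* = 69; post-tax Q = 54; per-unit burden on buyers = $15.
Difference: $8 vs $15 → market B is larger by $7.

Market B, by $7.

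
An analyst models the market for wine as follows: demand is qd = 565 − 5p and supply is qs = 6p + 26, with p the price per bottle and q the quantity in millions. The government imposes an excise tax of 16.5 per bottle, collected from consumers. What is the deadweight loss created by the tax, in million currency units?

Deadweight loss = 371.25 million.

Before the tax: set 565 − 5p = 6p + 26 → p* = 49, q* = 320.
With the tax collected from consumers, demand (in seller-price terms) shifts: qd = 565 − 5(p + 16.5).
Solving gives q = 275 with consumers paying 58 and producers receiving 41.5 (the 16.5 wedge).
Quantity falls by |ΔQ| = |320 − 275| = 45.
DWL = ½ · t · |ΔQ| = ½ · 16.5 · 45 = 371.25.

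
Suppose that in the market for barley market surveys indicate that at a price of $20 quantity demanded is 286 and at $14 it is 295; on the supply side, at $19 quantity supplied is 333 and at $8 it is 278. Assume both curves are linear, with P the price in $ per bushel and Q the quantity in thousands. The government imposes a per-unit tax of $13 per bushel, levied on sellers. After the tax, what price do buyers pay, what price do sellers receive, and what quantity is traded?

Buyers pay $22; sellers receive $9; quantity = 283.

Demand slope: (295 − 286)/(14 − 20) = -1.5, so Qd = 316 − 1.5P.
Supply slope: (278 − 333)/(8 − 19) = 5, so Qs = 5P + 238.
Without the tax, 316 − 1.5P = 5P + 238 gives 6.5P = 78, so P* = $12 and Q* = 298.
With the tax collected from sellers, supply shifts: Qs = 5(P − 13) + 238.
Solving gives Q = 283 with buyers paying $22 and sellers receiving $9 (the $13 wedge).
The less price-elastic side of the market bears the larger share of a per-unit tax.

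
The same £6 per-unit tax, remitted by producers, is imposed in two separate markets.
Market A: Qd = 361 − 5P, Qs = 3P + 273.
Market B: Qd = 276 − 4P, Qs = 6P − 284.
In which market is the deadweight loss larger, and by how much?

Market B, by £9.45.

Market A: pre-tax P* = £11, Q* = 306; post-tax Q = 294.75; deadweight loss = £33.75.
Market B: pre-tax P* = £56, Q* = 52; post-tax Q = 37.6; deadweight loss = £43.2.
Difference: £33.75 vs £43.2 → market B is larger by £9.45.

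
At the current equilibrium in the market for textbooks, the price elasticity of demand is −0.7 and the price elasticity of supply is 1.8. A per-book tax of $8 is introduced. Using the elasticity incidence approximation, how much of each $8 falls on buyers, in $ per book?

Buyers bear ≈ $5.76 per book.

Incidence ratio: buyers' share ≈ εs / (εs + |εd|) = 1.8 / (1.8 + 0.7) = 0.72.
So buyers bear ≈ 0.72 × $8 = $5.76; sellers bear $2.24.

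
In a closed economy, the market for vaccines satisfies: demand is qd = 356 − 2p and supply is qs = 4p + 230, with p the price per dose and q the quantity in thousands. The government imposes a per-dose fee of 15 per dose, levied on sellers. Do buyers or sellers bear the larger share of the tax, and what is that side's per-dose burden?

Before the tax: set 356 − 2p = 4p + 230 → p* = 21, q* = 314.
With the tax collected from sellers, supply shifts: qs = 4(p − 15) + 230.
New equilibrium: buyers pay 31, sellers receive 16, q = 294. (Wedge: pb − ps = 15.)
Per-dose burden: buyers 10, sellers 5.
Buyers take the larger share because demand is less price-elastic here (demand slope 2 vs supply slope 4).

Buyers bear the larger share: 10 per dose.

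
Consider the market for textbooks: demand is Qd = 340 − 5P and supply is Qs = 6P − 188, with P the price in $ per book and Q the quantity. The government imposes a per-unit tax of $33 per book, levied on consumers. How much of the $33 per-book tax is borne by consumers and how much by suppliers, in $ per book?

Consumers bear $18 per book; suppliers bear $15 per book.

Before the tax: set 340 − 5P = 6P − 188 → P* = $48, Q* = 100.
With the tax collected from consumers, demand (in seller-price terms) shifts: Qd = 340 − 5(P + 33).
New equilibrium: consumers pay $66, suppliers receive $33, Q = 10. (Wedge: Pb − Ps = 33.)
Burden on consumers: $18; on suppliers: $15. (They sum to $33.)
The less price-elastic side of the market bears the larger share of a per-unit tax.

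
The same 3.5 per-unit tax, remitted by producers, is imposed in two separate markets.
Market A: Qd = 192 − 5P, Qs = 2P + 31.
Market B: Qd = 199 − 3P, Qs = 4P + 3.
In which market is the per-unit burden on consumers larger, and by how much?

Market A: pre-tax P* = 23, Q* = 77; post-tax Q = 72; per-unit burden on consumers = 1.
Market B: pre-tax P* = 28, Q* = 115; post-tax Q = 109; per-unit burden on consumers = 2.
Difference: 1 vs 2 → market B is larger by 1.

Market B, by 1.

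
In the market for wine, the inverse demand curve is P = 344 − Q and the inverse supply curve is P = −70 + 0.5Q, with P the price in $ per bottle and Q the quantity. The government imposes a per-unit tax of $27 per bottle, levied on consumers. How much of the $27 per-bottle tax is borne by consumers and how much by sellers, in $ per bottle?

Consumers bear $18 per bottle; sellers bear $9 per bottle.

Inverting to Q(P) form: Qd = 344 − P; Qs = 2P + 140.
Without the tax, 344 − P = 2P + 140 gives 3P = 204, so P* = $68 and Q* = 276.
With the tax collected from consumers, demand (in seller-price terms) shifts: Qd = 344 − (P + 27).
New equilibrium: consumers pay $86, sellers receive $59, Q = 258. (Wedge: Pb − Ps = 27.)
Burden on consumers: $18; on sellers: $9. (They sum to $27.)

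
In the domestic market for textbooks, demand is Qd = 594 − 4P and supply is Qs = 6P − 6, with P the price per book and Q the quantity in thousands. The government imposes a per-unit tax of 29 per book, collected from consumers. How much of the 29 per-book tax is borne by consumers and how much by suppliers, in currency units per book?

Consumers bear 17.4 per book; suppliers bear 11.6 per book.

Without the tax, 594 − 4P = 6P − 6 gives 10P = 600, so P* = 60 and Q* = 354.
With the tax collected from consumers, demand (in seller-price terms) shifts: Qd = 594 − 4(P + 29).
New equilibrium: consumers pay 77.4, suppliers receive 48.4, Q = 284.4. (Wedge: Pb − Ps = 29.)
Burden on consumers: 17.4; on suppliers: 11.6. (They sum to 29.)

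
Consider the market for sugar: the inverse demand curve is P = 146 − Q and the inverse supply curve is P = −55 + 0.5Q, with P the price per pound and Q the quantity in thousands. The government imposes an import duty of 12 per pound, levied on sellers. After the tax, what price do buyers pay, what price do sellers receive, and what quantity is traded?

Buyers pay 20; sellers receive 8; quantity = 126.

Rewrite in direct form: Qd = 146 − P and Qs = 2P + 110.
Before the tax: set 146 − P = 2P + 110 → P* = 12, Q* = 134.
With the tax collected from sellers, supply shifts: Qs = 2(P − 12) + 110.
New equilibrium: buyers pay 20, sellers receive 8, Q = 126. (Wedge: Pb − Ps = 12.)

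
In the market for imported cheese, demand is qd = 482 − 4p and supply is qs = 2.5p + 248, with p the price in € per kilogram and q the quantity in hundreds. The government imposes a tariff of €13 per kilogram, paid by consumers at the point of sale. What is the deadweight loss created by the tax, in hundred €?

Before the tax: set 482 − 4p = 2.5p + 248 → p* = €36, q* = 338.
With the tax collected from consumers, demand (in seller-price terms) shifts: qd = 482 − 4(p + 13).
Solving gives q = 318 with consumers paying €41 and suppliers receiving €28 (the €13 wedge).
Quantity falls by |ΔQ| = |338 − 318| = 20.
DWL = ½ · t · |ΔQ| = ½ · 13 · 20 = €130.

Deadweight loss = €130 hundred.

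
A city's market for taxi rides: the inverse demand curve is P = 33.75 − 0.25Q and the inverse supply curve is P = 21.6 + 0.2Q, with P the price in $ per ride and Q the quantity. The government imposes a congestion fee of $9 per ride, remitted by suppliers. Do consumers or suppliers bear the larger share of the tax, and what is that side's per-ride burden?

Consumers bear the larger share: $5 per ride.

Rewrite in direct form: Qd = 135 − 4P and Qs = 5P − 108.
Before the tax: set 135 − 4P = 5P − 108 → P* = $27, Q* = 27.
With the tax collected from suppliers, supply shifts: Qs = 5(P − 9) − 108.
Solving gives Q = 7 with consumers paying $32 and suppliers receiving $23 (the $9 wedge).
Per-ride burden: consumers $5, suppliers $4.
Consumers take the larger share because demand is less price-elastic here (demand slope 4 vs supply slope 5).
The less price-elastic side of the market bears the larger share of a per-unit tax.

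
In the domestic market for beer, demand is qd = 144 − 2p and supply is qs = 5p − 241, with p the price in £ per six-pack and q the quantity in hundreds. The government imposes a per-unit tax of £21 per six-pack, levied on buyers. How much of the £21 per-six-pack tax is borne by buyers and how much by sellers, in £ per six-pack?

Buyers bear £15 per six-pack; sellers bear £6 per six-pack.

Without the tax, 144 − 2p = 5p − 241 gives 7p = 385, so p* = £55 and q* = 34.
With the tax collected from buyers, demand (in seller-price terms) shifts: qd = 144 − 2(p + 21).
Solving gives q = 4 with buyers paying £70 and sellers receiving £49 (the £21 wedge).
Burden on buyers: £15; on sellers: £6. (They sum to £21.)
The less price-elastic side of the market bears the larger share of a per-unit tax.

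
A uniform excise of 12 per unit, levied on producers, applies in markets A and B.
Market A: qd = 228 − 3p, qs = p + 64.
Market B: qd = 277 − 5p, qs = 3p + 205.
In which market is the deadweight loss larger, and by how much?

Market B, by 81.

Market A: pre-tax p* = 41, q* = 105; post-tax q = 96; deadweight loss = 54.
Market B: pre-tax p* = 9, q* = 232; post-tax q = 209.5; deadweight loss = 135.
Difference: 54 vs 135 → market B is larger by 81.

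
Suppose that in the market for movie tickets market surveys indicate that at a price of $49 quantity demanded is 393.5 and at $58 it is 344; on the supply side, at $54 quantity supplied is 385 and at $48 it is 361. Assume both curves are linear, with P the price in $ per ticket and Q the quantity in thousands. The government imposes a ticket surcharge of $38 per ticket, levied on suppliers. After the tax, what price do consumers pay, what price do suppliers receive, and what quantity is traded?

Consumers pay $68; suppliers receive $30; quantity = 289.

Demand slope: (344 − 393.5)/(58 − 49) = -5.5, so Qd = 663 − 5.5P.
Supply slope: (361 − 385)/(48 − 54) = 4, so Qs = 4P + 169.
Before the tax: set 663 − 5.5P = 4P + 169 → P* = $52, Q* = 377.
With the tax collected from suppliers, supply shifts: Qs = 4(P − 38) + 169.
Solving gives Q = 289 with consumers paying $68 and suppliers receiving $30 (the $38 wedge).
The less price-elastic side of the market bears the larger share of a per-unit tax.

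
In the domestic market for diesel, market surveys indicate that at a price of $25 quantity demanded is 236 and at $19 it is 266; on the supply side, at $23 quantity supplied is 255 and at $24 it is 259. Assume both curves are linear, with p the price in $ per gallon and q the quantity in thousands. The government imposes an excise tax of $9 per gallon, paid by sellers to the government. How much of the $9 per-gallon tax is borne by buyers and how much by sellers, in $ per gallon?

Buyers bear $4 per gallon; sellers bear $5 per gallon.

Demand slope: (266 − 236)/(19 − 25) = -5, so qd = 361 − 5p.
Supply slope: (259 − 255)/(24 − 23) = 4, so qs = 4p + 163.
Before the tax: set 361 − 5p = 4p + 163 → p* = $22, q* = 251.
With the tax collected from sellers, supply shifts: qs = 4(p − 9) + 163.
New equilibrium: buyers pay $26, sellers receive $17, q = 231. (Wedge: pb − ps = 9.)
Burden on buyers: $4; on sellers: $5. (They sum to $9.)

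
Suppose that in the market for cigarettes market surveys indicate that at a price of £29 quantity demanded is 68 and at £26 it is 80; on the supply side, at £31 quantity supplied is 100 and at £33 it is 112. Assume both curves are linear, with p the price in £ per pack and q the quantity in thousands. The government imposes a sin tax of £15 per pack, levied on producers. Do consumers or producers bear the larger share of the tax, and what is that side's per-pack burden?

Demand slope: (80 − 68)/(26 − 29) = -4, so qd = 184 − 4p.
Supply slope: (112 − 100)/(33 − 31) = 6, so qs = 6p − 86.
Before the tax: set 184 − 4p = 6p − 86 → p* = £27, q* = 76.
With the tax collected from producers, supply shifts: qs = 6(p − 15) − 86.
New equilibrium: consumers pay £36, producers receive £21, q = 40. (Wedge: pb − ps = 15.)
Per-pack burden: consumers £9, producers £6.
Consumers take the larger share because demand is less price-elastic here (demand slope 4 vs supply slope 6).
The less price-elastic side of the market bears the larger share of a per-unit tax.

Consumers bear the larger share: £9 per pack.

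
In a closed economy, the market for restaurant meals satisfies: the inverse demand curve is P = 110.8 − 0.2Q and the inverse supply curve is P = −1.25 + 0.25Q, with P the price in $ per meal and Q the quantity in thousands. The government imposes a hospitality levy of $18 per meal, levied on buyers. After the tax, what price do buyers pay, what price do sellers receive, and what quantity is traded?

Inverting to Q(P) form: Qd = 554 − 5P; Qs = 4P + 5.
Without the tax, 554 − 5P = 4P + 5 gives 9P = 549, so P* = $61 and Q* = 249.
With the tax collected from buyers, demand (in seller-price terms) shifts: Qd = 554 − 5(P + 18).
New equilibrium: buyers pay $69, sellers receive $51, Q = 209. (Wedge: Pb − Ps = 18.)
The less price-elastic side of the market bears the larger share of a per-unit tax.

Buyers pay $69; sellers receive $51; quantity = 209.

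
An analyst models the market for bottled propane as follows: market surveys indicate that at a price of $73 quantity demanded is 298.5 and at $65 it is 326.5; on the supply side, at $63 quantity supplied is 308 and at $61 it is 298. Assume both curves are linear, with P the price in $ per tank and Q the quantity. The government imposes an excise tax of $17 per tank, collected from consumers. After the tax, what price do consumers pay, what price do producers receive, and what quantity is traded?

Demand slope: (326.5 − 298.5)/(65 − 73) = -3.5, so Qd = 554 − 3.5P.
Supply slope: (298 − 308)/(61 − 63) = 5, so Qs = 5P − 7.
Without the tax, 554 − 3.5P = 5P − 7 gives 8.5P = 561, so P* = $66 and Q* = 323.
With the tax collected from consumers, demand (in seller-price terms) shifts: Qd = 554 − 3.5(P + 17).
New equilibrium: consumers pay $76, producers receive $59, Q = 288. (Wedge: Pb − Ps = 17.)
The less price-elastic side of the market bears the larger share of a per-unit tax.

Consumers pay $76; producers receive $59; quantity = 288.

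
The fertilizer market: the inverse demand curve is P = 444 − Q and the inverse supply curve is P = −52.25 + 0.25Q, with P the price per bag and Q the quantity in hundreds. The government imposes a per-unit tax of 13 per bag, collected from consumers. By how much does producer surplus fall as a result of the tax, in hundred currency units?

Producer surplus falls by 1018.68 hundred.

Inverting to Q(P) form: Qd = 444 − P; Qs = 4P + 209.
Without the tax, 444 − P = 4P + 209 gives 5P = 235, so P* = 47 and Q* = 397.
With the tax collected from consumers, demand (in seller-price terms) shifts: Qd = 444 − (P + 13).
New equilibrium: consumers pay 57.4, suppliers receive 44.4, Q = 386.6. (Wedge: Pb − Ps = 13.)
ΔPS is the trapezoid between Q = 386.6 and Q = 397 of height 2.6: ½ · (397 + 386.6) · 2.6 = 1018.68.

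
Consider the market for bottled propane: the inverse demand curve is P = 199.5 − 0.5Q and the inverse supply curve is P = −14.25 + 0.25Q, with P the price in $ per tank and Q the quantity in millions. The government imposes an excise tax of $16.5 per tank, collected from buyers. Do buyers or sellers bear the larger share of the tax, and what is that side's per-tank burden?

Buyers bear the larger share: $11 per tank.

Inverting to Q(P) form: Qd = 399 − 2P; Qs = 4P + 57.
Without the tax, 399 − 2P = 4P + 57 gives 6P = 342, so P* = $57 and Q* = 285.
With the tax collected from buyers, demand (in seller-price terms) shifts: Qd = 399 − 2(P + 16.5).
Solving gives Q = 263 with buyers paying $68 and sellers receiving $51.5 (the $16.5 wedge).
Per-tank burden: buyers $11, sellers $5.5.
Buyers take the larger share because demand is less price-elastic here (demand slope 2 vs supply slope 4).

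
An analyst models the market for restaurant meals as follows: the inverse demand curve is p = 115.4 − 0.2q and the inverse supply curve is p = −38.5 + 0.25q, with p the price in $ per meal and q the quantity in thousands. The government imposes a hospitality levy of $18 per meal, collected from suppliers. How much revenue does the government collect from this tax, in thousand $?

Rewrite in direct form: qd = 577 − 5p and qs = 4p + 154.
Before the tax: set 577 − 5p = 4p + 154 → p* = $47, q* = 342.
With the tax collected from suppliers, supply shifts: qs = 4(p − 18) + 154.
New equilibrium: consumers pay $55, suppliers receive $37, q = 302. (Wedge: pb − ps = 18.)
Revenue = t · Q = 18 · 302 = $5436.

Tax revenue = $5436 thousand.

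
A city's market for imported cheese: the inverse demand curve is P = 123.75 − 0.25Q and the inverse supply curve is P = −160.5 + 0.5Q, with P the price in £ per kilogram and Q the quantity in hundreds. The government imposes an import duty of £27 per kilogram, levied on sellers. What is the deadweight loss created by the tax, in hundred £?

Inverting to Q(P) form: Qd = 495 − 4P; Qs = 2P + 321.
Without the tax, 495 − 4P = 2P + 321 gives 6P = 174, so P* = £29 and Q* = 379.
With the tax collected from sellers, supply shifts: Qs = 2(P − 27) + 321.
Solving gives Q = 343 with consumers paying £38 and sellers receiving £11 (the £27 wedge).
Quantity falls by |ΔQ| = |379 − 343| = 36.
DWL = ½ · t · |ΔQ| = ½ · 27 · 36 = £486.

Deadweight loss = £486 hundred.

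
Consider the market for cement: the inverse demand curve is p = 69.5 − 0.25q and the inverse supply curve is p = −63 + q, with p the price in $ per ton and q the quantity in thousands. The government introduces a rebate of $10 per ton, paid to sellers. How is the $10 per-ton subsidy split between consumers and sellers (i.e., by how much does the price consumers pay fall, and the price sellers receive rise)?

Inverting to q(p) form: qd = 278 − 4p; qs = p + 63.
Without the subsidy, 278 − 4p = p + 63 gives 5p = 215, so p* = $43 and q* = 106.
With a per-unit subsidy paid to sellers, each receives p + 10 per unit sold, so supply becomes qs = (p + 10) + 63.
New equilibrium: consumers pay $41, sellers receive $51, q = 114. (Wedge: pb − ps = −10.)
Gain to consumers: $2; to sellers: $8. (They sum to $10.)

Consumers gain $2 per ton; sellers gain $8 per ton.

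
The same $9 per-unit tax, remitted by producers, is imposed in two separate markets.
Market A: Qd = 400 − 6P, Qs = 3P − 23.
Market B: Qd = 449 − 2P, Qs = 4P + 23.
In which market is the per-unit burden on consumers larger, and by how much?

Market A: pre-tax P* = $47, Q* = 118; post-tax Q = 100; per-unit burden on consumers = $3.
Market B: pre-tax P* = $71, Q* = 307; post-tax Q = 295; per-unit burden on consumers = $6.
Difference: $3 vs $6 → market B is larger by $3.

Market B, by $3.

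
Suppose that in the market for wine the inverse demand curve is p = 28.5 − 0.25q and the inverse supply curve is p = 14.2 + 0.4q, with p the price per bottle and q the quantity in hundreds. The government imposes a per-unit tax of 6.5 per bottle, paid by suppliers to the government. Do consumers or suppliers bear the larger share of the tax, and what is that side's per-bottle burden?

Inverting to q(p) form: qd = 114 − 4p; qs = 2.5p − 35.5.
Without the tax, 114 − 4p = 2.5p − 35.5 gives 6.5p = 149.5, so p* = 23 and q* = 22.
With the tax collected from suppliers, supply shifts: qs = 2.5(p − 6.5) − 35.5.
New equilibrium: consumers pay 25.5, suppliers receive 19, q = 12. (Wedge: pb − ps = 6.5.)
Per-bottle burden: consumers 2.5, suppliers 4.
Suppliers take the larger share because supply is less price-elastic here (demand slope 4 vs supply slope 2.5).

Suppliers bear the larger share: 4 per bottle.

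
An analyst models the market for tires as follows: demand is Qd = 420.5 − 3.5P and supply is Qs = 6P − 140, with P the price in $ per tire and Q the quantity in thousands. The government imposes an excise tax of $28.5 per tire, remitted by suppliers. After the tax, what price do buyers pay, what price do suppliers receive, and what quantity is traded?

Without the tax, 420.5 − 3.5P = 6P − 140 gives 9.5P = 560.5, so P* = $59 and Q* = 214.
With the tax collected from suppliers, supply shifts: Qs = 6(P − 28.5) − 140.
Solving gives Q = 151 with buyers paying $77 and suppliers receiving $48.5 (the $28.5 wedge).
The less price-elastic side of the market bears the larger share of a per-unit tax.

Buyers pay $77; suppliers receive $48.5; quantity = 151.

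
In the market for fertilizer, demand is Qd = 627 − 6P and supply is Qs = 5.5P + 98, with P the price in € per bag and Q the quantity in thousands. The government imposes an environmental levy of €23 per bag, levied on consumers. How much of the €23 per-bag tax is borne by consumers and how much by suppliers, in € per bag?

Consumers bear €11 per bag; suppliers bear €12 per bag.

Before the tax: set 627 − 6P = 5.5P + 98 → P* = €46, Q* = 351.
With the tax collected from consumers, demand (in seller-price terms) shifts: Qd = 627 − 6(P + 23).
New equilibrium: consumers pay €57, suppliers receive €34, Q = 285. (Wedge: Pb − Ps = 23.)
Burden on consumers: €11; on suppliers: €12. (They sum to €23.)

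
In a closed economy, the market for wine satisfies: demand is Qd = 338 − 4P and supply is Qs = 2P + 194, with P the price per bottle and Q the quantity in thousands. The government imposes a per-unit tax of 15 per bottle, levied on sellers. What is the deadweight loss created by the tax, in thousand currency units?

Deadweight loss = 150 thousand.

Without the tax, 338 − 4P = 2P + 194 gives 6P = 144, so P* = 24 and Q* = 242.
With the tax collected from sellers, supply shifts: Qs = 2(P − 15) + 194.
New equilibrium: consumers pay 29, sellers receive 14, Q = 222. (Wedge: Pb − Ps = 15.)
Quantity falls by |ΔQ| = |242 − 222| = 20.
DWL = ½ · t · |ΔQ| = ½ · 15 · 20 = 150.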